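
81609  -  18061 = 63548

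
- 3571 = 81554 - 85125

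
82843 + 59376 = 142219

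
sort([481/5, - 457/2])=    [-457/2,  481/5 ]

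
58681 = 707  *83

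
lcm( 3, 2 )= 6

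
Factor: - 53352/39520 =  - 27/20 = - 2^( - 2)*3^3*5^( - 1 ) 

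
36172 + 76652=112824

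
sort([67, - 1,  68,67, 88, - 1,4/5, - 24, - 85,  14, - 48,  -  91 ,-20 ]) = [-91,-85,-48,-24, - 20, - 1, - 1, 4/5, 14, 67,67, 68,88 ]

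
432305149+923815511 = 1356120660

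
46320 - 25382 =20938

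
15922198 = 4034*3947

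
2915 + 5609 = 8524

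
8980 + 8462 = 17442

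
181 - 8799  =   - 8618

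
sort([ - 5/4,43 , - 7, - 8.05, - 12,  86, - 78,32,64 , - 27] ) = [ - 78 , - 27, - 12, - 8.05, - 7, - 5/4,  32, 43 , 64, 86] 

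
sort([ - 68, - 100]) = [ - 100, - 68] 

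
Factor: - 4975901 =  - 7^3 * 89^1 * 163^1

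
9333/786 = 3111/262 =11.87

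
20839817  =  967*21551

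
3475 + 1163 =4638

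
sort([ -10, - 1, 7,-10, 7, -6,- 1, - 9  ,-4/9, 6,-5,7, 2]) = [ - 10,-10,-9,-6, - 5, - 1,-1, -4/9, 2,  6, 7, 7, 7]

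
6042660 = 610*9906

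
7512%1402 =502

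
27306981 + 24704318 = 52011299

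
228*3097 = 706116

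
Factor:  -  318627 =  - 3^3*11801^1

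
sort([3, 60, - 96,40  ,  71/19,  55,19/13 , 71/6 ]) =[ - 96,19/13 , 3, 71/19,  71/6 , 40,55 , 60] 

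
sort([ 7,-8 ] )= [ - 8, 7 ] 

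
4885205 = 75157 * 65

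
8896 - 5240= 3656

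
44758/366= 22379/183=122.29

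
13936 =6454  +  7482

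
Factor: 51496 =2^3 * 41^1*157^1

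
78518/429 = 183 + 1/39 = 183.03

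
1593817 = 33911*47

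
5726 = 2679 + 3047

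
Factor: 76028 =2^2 * 83^1*229^1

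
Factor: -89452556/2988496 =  - 2^( - 2)* 7^( - 1) * 43^1*26683^(-1 )*520073^1 = - 22363139/747124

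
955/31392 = 955/31392 = 0.03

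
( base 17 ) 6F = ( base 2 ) 1110101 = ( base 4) 1311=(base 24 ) 4L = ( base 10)117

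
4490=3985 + 505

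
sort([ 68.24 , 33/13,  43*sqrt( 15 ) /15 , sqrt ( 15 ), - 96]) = [ - 96,33/13,sqrt( 15 ), 43*sqrt( 15 ) /15, 68.24]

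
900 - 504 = 396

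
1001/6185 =1001/6185  =  0.16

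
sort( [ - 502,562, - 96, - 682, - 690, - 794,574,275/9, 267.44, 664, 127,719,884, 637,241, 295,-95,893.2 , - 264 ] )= [ - 794,-690,- 682,-502, -264,-96,-95, 275/9,127,241,267.44,295,  562,574,637, 664,719,884 , 893.2] 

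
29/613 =29/613= 0.05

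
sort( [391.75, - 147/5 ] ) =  [-147/5,391.75 ]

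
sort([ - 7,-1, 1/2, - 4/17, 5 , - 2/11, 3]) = [ - 7, - 1,-4/17, - 2/11,1/2,  3, 5 ]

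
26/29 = 26/29  =  0.90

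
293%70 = 13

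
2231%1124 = 1107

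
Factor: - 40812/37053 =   -  2^2*3^( - 1)*19^1*23^(-1) = - 76/69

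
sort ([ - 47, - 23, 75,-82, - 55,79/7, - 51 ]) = [ - 82, - 55, - 51, - 47, - 23, 79/7,75]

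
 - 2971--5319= 2348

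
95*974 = 92530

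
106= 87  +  19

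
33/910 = 33/910  =  0.04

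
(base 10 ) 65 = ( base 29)27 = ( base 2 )1000001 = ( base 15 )45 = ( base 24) 2H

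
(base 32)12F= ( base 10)1103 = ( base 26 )1gb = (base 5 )13403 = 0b10001001111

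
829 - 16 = 813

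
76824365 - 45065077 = 31759288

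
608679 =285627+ 323052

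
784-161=623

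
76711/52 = 76711/52 = 1475.21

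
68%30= 8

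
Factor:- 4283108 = - 2^2*1070777^1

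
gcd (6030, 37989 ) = 603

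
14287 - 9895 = 4392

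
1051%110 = 61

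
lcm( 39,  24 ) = 312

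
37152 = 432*86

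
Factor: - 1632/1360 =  - 2^1*3^1 * 5^(-1) = - 6/5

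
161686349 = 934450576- 772764227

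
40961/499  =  82 + 43/499 =82.09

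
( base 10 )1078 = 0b10000110110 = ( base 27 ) 1cp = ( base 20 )2DI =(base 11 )8A0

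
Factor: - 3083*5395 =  - 16632785 = - 5^1*13^1*83^1*3083^1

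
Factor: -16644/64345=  - 2^2*3^1*5^( - 1 )*17^( - 1)*19^1*73^1 * 757^(-1 )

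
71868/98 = 733 +17/49 = 733.35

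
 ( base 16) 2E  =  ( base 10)46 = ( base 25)1l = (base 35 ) 1b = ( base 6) 114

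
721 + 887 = 1608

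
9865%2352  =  457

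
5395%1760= 115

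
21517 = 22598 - 1081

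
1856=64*29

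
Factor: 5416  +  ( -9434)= - 2^1*7^2*41^1 = - 4018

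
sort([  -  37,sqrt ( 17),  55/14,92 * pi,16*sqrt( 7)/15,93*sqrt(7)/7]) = [ - 37, 16*sqrt( 7)/15,55/14,  sqrt(17),93 * sqrt(7)/7, 92*pi] 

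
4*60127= 240508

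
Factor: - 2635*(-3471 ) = 9146085=3^1*5^1*13^1*17^1*31^1*89^1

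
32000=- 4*(  -  8000 )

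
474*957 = 453618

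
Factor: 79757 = 79757^1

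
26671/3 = 26671/3 = 8890.33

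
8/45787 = 8/45787 = 0.00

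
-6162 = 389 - 6551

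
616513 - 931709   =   - 315196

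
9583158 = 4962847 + 4620311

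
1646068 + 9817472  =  11463540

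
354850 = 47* 7550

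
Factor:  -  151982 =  - 2^1*75991^1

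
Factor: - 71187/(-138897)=389/759=3^( - 1 )*11^(-1 )*23^( - 1 )*389^1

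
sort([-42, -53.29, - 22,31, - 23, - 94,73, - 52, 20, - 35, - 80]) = [ - 94, - 80, - 53.29, -52,  -  42, - 35, - 23, - 22, 20, 31, 73]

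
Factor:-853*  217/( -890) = 2^( -1)*5^( - 1 ) *7^1*31^1*89^(-1)*853^1 = 185101/890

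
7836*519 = 4066884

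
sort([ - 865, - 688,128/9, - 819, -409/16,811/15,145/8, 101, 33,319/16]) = [ - 865  , - 819, - 688, - 409/16, 128/9, 145/8,  319/16,  33, 811/15 , 101 ] 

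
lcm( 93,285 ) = 8835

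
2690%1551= 1139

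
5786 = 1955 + 3831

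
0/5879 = 0 = 0.00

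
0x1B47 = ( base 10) 6983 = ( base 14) 278b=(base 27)9FH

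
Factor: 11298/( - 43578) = - 7/27 = -3^(-3)*7^1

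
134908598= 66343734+68564864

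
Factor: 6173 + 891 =7064=2^3 *883^1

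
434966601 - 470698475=  -  35731874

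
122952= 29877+93075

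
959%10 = 9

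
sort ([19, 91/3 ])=[19,91/3]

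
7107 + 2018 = 9125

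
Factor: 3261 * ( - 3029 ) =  - 3^1*13^1*233^1*1087^1 = - 9877569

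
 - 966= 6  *( - 161 )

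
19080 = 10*1908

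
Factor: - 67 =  - 67^1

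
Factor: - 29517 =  - 3^1*9839^1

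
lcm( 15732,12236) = 110124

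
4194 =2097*2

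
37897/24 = 37897/24 =1579.04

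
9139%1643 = 924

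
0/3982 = 0=   0.00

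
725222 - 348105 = 377117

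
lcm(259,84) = 3108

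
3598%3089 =509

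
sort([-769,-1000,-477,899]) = [ - 1000 , - 769, - 477, 899 ]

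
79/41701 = 79/41701  =  0.00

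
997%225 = 97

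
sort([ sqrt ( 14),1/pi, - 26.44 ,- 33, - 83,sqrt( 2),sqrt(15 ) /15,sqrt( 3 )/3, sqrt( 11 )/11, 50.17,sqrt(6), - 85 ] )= [ - 85, - 83 ,- 33,  -  26.44,sqrt( 15) /15, sqrt(11 )/11, 1/pi,  sqrt( 3 ) /3,sqrt( 2),sqrt (6),sqrt(14) , 50.17]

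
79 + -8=71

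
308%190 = 118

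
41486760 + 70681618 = 112168378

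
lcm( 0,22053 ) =0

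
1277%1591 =1277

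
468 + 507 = 975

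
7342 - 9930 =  - 2588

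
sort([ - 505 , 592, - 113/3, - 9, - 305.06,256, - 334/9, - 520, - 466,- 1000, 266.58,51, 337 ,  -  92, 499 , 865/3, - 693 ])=[-1000,-693, - 520, - 505, - 466,-305.06, - 92,-113/3,  -  334/9,-9, 51 , 256,266.58, 865/3, 337, 499, 592 ] 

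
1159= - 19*( - 61 )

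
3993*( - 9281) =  - 37059033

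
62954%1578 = 1412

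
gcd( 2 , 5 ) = 1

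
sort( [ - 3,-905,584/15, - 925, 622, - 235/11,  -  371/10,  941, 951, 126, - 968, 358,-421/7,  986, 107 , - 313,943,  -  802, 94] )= [- 968, - 925, - 905,-802, - 313, - 421/7, - 371/10, - 235/11, - 3,  584/15,94, 107,126, 358, 622, 941,943, 951, 986 ] 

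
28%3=1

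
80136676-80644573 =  - 507897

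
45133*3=135399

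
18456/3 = 6152= 6152.00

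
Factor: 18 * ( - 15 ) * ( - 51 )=13770 = 2^1*3^4*5^1 *17^1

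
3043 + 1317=4360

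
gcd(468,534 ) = 6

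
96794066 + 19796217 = 116590283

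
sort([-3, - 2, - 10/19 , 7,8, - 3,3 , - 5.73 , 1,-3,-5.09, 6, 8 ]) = [  -  5.73,  -  5.09, - 3,  -  3 , - 3, - 2, - 10/19, 1,  3,6,7,8, 8] 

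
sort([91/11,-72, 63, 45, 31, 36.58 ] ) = [ - 72,91/11,31 , 36.58, 45 , 63]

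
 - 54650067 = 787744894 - 842394961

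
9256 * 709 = 6562504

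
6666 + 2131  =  8797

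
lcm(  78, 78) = 78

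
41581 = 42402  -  821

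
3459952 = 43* 80464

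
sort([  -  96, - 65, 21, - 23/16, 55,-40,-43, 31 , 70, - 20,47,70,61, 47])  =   [  -  96, - 65,-43,  -  40,-20 ,- 23/16,21,31,47,47,55,61,70,70] 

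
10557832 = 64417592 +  - 53859760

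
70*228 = 15960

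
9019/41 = 219+40/41=219.98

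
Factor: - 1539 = - 3^4*19^1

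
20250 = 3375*6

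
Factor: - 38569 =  - 38569^1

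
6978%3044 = 890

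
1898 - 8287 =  - 6389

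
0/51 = 0 = 0.00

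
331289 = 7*47327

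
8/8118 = 4/4059 = 0.00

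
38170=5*7634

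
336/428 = 84/107  =  0.79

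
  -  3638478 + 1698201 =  - 1940277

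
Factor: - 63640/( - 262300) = 74/305 = 2^1 * 5^ ( - 1 )*37^1*61^( - 1)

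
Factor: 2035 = 5^1 *11^1*37^1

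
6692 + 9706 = 16398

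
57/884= 57/884 = 0.06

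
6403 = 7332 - 929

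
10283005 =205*50161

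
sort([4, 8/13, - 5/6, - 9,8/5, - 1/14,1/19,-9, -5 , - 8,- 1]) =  [-9, - 9, - 8,-5 , - 1,- 5/6, - 1/14, 1/19,8/13,8/5, 4 ]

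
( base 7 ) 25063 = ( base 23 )C97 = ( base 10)6562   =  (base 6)50214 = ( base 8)14642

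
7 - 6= 1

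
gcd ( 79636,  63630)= 2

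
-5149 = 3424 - 8573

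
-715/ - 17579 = 715/17579 =0.04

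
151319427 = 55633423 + 95686004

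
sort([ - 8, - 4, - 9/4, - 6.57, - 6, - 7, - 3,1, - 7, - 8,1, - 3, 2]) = [ - 8, - 8, - 7, - 7, - 6.57, - 6,- 4,-3, - 3, - 9/4,1,1, 2 ]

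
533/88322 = 41/6794 = 0.01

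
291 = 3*97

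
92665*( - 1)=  - 92665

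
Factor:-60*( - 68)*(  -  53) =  - 216240= -2^4*3^1 * 5^1 * 17^1*53^1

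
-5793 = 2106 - 7899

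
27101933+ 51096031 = 78197964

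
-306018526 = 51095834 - 357114360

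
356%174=8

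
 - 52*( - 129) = 6708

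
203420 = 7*29060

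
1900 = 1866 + 34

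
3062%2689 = 373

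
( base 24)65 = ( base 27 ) 5e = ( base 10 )149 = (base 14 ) a9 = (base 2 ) 10010101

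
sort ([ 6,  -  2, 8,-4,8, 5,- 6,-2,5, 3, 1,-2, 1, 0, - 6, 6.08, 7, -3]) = [-6,-6,-4,  -  3,-2, - 2,- 2, 0, 1 , 1,3, 5, 5, 6, 6.08,7,  8, 8]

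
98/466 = 49/233 = 0.21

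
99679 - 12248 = 87431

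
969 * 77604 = 75198276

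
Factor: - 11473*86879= -996762767 = - 7^1*11^1 * 13^1 * 41^1 * 149^1*163^1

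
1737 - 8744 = -7007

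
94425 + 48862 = 143287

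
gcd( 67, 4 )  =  1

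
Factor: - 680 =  - 2^3*5^1*17^1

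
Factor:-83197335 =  - 3^1*5^1 *13^1 * 31^1 * 13763^1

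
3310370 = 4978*665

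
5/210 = 1/42 = 0.02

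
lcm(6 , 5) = 30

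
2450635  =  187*13105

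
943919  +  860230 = 1804149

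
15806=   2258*7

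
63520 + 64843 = 128363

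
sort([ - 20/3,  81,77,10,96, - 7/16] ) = [- 20/3,- 7/16,  10,77,81,96] 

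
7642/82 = 3821/41 = 93.20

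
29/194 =29/194 = 0.15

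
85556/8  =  21389/2 =10694.50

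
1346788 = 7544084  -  6197296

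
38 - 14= 24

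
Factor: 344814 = 2^1*3^1*101^1 * 569^1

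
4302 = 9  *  478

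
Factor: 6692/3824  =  7/4 = 2^( - 2 )*7^1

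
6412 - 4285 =2127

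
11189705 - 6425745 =4763960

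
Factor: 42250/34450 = 65/53 = 5^1*13^1 * 53^(-1)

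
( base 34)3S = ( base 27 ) 4M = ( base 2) 10000010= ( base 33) 3v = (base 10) 130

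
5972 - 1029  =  4943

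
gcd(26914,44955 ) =1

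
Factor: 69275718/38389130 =34637859/19194565 = 3^2* 5^(-1 ) * 13^(-1 )*47^( - 1)*61^( - 1 )*103^(-1 )*3848651^1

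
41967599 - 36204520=5763079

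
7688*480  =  3690240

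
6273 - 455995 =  - 449722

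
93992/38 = 46996/19 = 2473.47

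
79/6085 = 79/6085 = 0.01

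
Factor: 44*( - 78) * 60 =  - 2^5 * 3^2 * 5^1*11^1*13^1 =- 205920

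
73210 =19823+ 53387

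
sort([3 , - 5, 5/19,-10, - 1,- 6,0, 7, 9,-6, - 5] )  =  [-10,-6,  -  6,-5, - 5, - 1,0, 5/19, 3, 7, 9]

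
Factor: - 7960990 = -2^1*5^1*23^1*34613^1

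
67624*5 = 338120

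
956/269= 956/269 = 3.55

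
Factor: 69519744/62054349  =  3310464/2954969 = 2^7*3^1*37^1* 233^1 * 401^ ( - 1)*7369^ ( - 1 )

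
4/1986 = 2/993 = 0.00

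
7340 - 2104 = 5236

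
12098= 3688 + 8410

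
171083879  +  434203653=605287532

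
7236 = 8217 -981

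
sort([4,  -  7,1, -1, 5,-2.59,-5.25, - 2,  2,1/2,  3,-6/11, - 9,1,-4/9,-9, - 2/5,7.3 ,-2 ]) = [ - 9,-9,-7, - 5.25, - 2.59,  -  2, - 2, - 1, -6/11, - 4/9, -2/5,1/2,1,1,  2, 3, 4, 5 , 7.3] 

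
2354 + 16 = 2370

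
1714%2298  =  1714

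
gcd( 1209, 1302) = 93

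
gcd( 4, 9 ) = 1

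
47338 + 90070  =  137408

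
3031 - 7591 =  - 4560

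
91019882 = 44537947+46481935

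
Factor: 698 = 2^1*349^1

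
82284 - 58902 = 23382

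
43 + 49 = 92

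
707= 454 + 253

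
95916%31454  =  1554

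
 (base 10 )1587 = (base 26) 291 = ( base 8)3063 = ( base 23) 300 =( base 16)633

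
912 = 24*38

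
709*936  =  663624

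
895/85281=895/85281 = 0.01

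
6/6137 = 6/6137 = 0.00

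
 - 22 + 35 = 13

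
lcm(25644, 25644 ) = 25644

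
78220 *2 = 156440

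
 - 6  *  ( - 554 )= 3324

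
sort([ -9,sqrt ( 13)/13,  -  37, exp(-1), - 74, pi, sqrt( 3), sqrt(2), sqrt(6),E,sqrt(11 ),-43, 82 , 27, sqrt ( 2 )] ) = [ - 74, - 43, - 37, - 9 , sqrt(13 ) /13, exp( - 1),sqrt( 2), sqrt(2), sqrt( 3), sqrt(6), E  ,  pi, sqrt (11 ),27  ,  82 ] 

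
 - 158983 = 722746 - 881729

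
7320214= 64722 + 7255492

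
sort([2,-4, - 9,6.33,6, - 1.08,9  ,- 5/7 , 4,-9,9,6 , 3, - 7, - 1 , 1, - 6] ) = [ - 9,  -  9, - 7, - 6 , - 4, - 1.08, - 1, - 5/7,1,  2, 3 , 4, 6, 6, 6.33 , 9, 9]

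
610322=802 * 761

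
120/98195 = 24/19639 = 0.00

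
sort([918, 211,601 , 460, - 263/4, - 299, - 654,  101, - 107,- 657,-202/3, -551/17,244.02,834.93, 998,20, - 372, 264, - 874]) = [ - 874,  -  657, - 654, - 372,-299, - 107, - 202/3,  -  263/4, - 551/17 , 20,  101,211,244.02 , 264,  460,601 , 834.93, 918,  998]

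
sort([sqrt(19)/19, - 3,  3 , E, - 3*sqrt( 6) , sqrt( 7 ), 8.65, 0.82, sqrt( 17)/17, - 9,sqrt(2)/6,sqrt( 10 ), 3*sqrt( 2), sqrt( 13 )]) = [ - 9,-3* sqrt ( 6) , - 3, sqrt(19)/19,sqrt( 2) /6,  sqrt( 17)/17,0.82, sqrt( 7 ) , E, 3, sqrt( 10),sqrt( 13) , 3*sqrt(2 ), 8.65] 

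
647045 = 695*931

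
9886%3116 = 538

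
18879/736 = 18879/736 = 25.65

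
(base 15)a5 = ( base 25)65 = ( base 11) 131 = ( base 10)155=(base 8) 233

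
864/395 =864/395 =2.19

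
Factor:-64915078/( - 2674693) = 2^1 * 7^( - 1)*17^1 * 23^( - 1) * 37^( - 1 ) * 449^ ( - 1 )*1909267^1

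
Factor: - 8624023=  - 8624023^1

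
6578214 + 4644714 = 11222928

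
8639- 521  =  8118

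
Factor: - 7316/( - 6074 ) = 3658/3037=2^1*31^1*59^1*3037^(- 1 ) 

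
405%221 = 184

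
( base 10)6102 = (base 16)17D6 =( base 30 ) 6NC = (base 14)231C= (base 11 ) 4648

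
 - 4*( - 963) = 3852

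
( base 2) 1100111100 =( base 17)2EC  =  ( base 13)4b9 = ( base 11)693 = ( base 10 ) 828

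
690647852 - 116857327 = 573790525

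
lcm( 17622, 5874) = 17622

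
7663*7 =53641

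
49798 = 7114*7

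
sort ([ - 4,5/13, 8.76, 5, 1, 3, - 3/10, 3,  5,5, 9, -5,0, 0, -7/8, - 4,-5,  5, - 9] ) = [  -  9,-5, - 5,-4, - 4, - 7/8,-3/10, 0, 0, 5/13,1, 3,3,5, 5 , 5, 5 , 8.76, 9] 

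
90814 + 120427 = 211241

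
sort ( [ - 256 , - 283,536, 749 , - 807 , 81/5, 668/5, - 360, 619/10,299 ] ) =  [ - 807,-360, - 283,- 256,81/5, 619/10, 668/5 , 299, 536, 749]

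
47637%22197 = 3243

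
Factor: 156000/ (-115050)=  - 80/59 = - 2^4*5^1 * 59^(-1)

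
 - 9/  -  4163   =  9/4163  =  0.00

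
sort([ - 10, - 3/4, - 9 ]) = [ - 10,  -  9,- 3/4]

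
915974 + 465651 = 1381625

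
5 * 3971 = 19855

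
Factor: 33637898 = 2^1*7^1*2402707^1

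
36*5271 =189756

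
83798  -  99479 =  - 15681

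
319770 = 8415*38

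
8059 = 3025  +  5034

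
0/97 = 0 = 0.00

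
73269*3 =219807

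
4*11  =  44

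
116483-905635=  - 789152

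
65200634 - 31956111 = 33244523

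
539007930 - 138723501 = 400284429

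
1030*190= 195700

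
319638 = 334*957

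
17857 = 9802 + 8055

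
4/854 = 2/427 = 0.00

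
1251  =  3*417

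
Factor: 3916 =2^2*11^1*89^1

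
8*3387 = 27096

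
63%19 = 6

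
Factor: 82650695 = 5^1*16530139^1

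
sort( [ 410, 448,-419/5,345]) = [ - 419/5,345 , 410,448]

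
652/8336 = 163/2084 =0.08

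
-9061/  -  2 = 9061/2 =4530.50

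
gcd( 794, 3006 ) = 2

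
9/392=9/392  =  0.02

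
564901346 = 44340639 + 520560707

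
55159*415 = 22890985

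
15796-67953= -52157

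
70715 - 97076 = - 26361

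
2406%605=591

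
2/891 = 2/891= 0.00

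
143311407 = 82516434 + 60794973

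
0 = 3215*0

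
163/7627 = 163/7627 = 0.02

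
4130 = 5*826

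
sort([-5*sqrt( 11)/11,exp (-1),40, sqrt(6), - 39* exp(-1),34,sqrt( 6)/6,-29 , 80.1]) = [ - 29,-39*exp(-1) , - 5*sqrt(11) /11 , exp(  -  1 ),sqrt( 6 ) /6, sqrt (6),34,40  ,  80.1 ] 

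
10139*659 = 6681601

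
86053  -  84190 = 1863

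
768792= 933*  824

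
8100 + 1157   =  9257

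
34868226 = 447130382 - 412262156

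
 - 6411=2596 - 9007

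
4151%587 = 42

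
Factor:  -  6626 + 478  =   -2^2 * 29^1*53^1 = -6148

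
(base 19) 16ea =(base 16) 2455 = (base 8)22125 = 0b10010001010101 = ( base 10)9301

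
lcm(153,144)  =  2448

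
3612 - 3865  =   - 253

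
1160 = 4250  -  3090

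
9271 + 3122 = 12393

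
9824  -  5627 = 4197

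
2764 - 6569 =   -  3805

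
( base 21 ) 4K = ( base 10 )104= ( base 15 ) 6e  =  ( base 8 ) 150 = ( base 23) 4C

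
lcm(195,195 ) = 195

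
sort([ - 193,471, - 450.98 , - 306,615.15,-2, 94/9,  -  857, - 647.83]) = [- 857, - 647.83, - 450.98, - 306,  -  193,-2,94/9,471,615.15]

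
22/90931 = 22/90931 = 0.00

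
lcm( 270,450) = 1350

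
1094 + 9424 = 10518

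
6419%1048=131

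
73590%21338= 9576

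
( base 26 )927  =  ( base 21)DJB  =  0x17ff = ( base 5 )144033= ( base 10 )6143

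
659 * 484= 318956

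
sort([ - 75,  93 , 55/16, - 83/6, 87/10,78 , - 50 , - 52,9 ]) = [-75, - 52, - 50 ,-83/6 , 55/16,87/10 , 9,78,93 ]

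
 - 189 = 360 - 549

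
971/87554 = 971/87554  =  0.01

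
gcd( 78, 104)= 26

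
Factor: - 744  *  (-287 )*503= 107404584 = 2^3*3^1*7^1*31^1*41^1*503^1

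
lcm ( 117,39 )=117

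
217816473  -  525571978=- 307755505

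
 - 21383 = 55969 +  - 77352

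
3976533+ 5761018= 9737551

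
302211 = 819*369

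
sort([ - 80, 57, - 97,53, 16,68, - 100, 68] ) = [ - 100, - 97,  -  80,  16,53 , 57,68, 68]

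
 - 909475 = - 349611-559864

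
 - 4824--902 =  - 3922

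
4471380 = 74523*60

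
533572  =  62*8606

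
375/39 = 9 + 8/13  =  9.62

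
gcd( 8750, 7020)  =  10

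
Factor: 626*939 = 2^1*3^1*313^2  =  587814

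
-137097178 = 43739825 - 180837003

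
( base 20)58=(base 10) 108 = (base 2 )1101100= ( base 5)413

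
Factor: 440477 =19^1*  97^1 * 239^1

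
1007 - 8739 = -7732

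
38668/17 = 2274+10/17 =2274.59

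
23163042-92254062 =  - 69091020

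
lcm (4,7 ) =28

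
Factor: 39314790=2^1* 3^2*5^1*436831^1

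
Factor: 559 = 13^1*43^1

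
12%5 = 2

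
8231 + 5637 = 13868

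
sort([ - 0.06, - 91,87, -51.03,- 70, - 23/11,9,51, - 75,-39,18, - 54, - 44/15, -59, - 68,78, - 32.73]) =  [ - 91, - 75, - 70, - 68, - 59, - 54, - 51.03 , - 39, - 32.73, - 44/15, - 23/11, -0.06,9, 18,51,78, 87] 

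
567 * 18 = 10206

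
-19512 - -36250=16738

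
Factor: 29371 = 23^1*1277^1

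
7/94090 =7/94090 =0.00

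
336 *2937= 986832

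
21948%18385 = 3563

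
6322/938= 6+347/469 = 6.74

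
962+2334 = 3296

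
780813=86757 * 9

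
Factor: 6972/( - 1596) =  - 83/19  =  - 19^( - 1)* 83^1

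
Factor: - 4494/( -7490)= 3/5 = 3^1 * 5^ ( - 1)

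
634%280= 74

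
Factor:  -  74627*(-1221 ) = 91119567  =  3^1*7^2*11^1*37^1*1523^1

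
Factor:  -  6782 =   -  2^1*3391^1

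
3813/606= 1271/202 = 6.29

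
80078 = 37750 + 42328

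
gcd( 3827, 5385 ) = 1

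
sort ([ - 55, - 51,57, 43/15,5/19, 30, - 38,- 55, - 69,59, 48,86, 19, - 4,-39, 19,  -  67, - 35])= [  -  69, - 67,-55, - 55, - 51, - 39, - 38,-35,-4, 5/19,43/15, 19, 19, 30, 48, 57, 59, 86] 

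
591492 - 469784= 121708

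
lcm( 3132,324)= 9396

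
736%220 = 76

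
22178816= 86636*256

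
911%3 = 2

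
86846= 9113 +77733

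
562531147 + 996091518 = 1558622665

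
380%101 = 77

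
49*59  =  2891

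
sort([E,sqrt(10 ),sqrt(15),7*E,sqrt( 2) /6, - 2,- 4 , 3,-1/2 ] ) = [-4, - 2,-1/2, sqrt( 2)/6, E,3, sqrt( 10),sqrt( 15 ),7 * E ]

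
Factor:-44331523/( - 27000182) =2^( - 1)*11^ ( - 2)*17^( - 1)*89^1* 149^1*3343^1*6563^( - 1 )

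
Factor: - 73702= - 2^1*43^1*857^1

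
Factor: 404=2^2* 101^1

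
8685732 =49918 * 174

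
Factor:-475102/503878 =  - 139^1 * 1709^1*251939^ (- 1) = -237551/251939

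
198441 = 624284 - 425843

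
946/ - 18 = -53 + 4/9= -52.56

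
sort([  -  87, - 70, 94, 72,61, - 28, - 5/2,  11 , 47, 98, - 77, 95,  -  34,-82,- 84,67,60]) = [ - 87, - 84, - 82,-77,-70, - 34, - 28, - 5/2, 11, 47,60,61, 67, 72, 94, 95, 98 ]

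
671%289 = 93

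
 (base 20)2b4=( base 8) 2000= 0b10000000000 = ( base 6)4424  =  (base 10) 1024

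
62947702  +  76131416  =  139079118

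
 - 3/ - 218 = 3/218 = 0.01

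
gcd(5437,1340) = 1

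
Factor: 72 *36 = 2^5* 3^4 = 2592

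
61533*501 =30828033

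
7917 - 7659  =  258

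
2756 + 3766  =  6522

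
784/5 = 156 + 4/5 =156.80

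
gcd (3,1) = 1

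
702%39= 0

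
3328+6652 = 9980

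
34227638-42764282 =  - 8536644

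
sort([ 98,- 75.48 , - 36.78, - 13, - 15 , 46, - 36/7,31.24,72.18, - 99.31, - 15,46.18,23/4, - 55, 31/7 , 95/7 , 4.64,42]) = [-99.31, - 75.48,-55, - 36.78, - 15, - 15,-13, - 36/7,31/7,4.64,23/4,95/7,  31.24,42,46,46.18,72.18,98 ]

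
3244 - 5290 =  - 2046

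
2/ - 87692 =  - 1/43846=-0.00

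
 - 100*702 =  - 70200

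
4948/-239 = -4948/239  =  - 20.70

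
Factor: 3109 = 3109^1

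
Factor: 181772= 2^2*29^1*1567^1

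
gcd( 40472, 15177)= 5059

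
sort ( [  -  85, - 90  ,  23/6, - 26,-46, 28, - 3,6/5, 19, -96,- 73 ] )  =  [ - 96, -90, - 85 ,  -  73 , - 46 ,-26, - 3, 6/5,23/6, 19,28]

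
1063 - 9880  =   - 8817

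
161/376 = 161/376 = 0.43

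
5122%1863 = 1396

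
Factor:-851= - 23^1*37^1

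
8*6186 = 49488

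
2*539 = 1078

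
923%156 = 143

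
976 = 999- 23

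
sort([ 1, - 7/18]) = [-7/18, 1]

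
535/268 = 1 + 267/268 =2.00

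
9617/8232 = 1 + 1385/8232=1.17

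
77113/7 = 77113/7 = 11016.14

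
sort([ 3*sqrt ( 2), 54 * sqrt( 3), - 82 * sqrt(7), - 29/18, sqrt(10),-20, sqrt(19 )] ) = [ - 82 * sqrt( 7), - 20,  -  29/18,sqrt(10) , 3 * sqrt( 2), sqrt( 19),  54*sqrt ( 3 )]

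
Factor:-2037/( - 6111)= 3^( - 1)  =  1/3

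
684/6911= 684/6911  =  0.10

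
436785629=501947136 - 65161507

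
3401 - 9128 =-5727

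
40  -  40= 0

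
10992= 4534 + 6458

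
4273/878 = 4273/878 =4.87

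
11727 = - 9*( - 1303 ) 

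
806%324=158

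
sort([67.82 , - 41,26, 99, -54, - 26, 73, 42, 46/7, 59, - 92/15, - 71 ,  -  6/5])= [ - 71, - 54, - 41, - 26, - 92/15, - 6/5,46/7,26, 42,  59,67.82  ,  73, 99] 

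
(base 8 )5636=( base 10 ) 2974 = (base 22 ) 634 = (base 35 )2ey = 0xB9E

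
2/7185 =2/7185 = 0.00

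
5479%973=614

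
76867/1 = 76867 = 76867.00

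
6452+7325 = 13777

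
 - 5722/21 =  - 273 + 11/21 = - 272.48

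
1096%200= 96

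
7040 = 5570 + 1470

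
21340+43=21383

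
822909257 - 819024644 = 3884613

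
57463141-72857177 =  - 15394036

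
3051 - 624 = 2427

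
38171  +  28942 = 67113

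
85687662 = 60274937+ 25412725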